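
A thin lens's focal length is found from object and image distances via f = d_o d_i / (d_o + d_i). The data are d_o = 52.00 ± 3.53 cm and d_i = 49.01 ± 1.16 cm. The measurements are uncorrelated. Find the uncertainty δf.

∂f/∂d_o = (d_i/(d_o+d_i))² = 0.235;  ∂f/∂d_i = (d_o/(d_o+d_i))² = 0.265
δf = √((∂f/∂d_o · δd_o)² + (∂f/∂d_i · δd_i)²) = √(0.691 + 0.0945) = 0.886 cm

0.886 cm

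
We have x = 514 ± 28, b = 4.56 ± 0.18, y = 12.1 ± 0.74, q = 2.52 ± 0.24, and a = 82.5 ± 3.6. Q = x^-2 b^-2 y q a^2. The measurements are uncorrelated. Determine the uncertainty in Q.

0.00742

Relative error in a monomial: (δQ/Q)² = Σ (nᵢ · δxᵢ/xᵢ)².
  (-2·δx/x)² = (-2×0.0545)² = 0.0119;  (-2·δb/b)² = (-2×0.0395)² = 0.00623;  (1·δy/y)² = (1×0.0612)² = 0.00374;  (1·δq/q)² = (1×0.0952)² = 0.00907;  (2·δa/a)² = (2×0.0436)² = 0.00762
δQ/Q = √(0.0385) = 0.196
Q = 0.0378, so δQ = 0.196 × 0.0378 = 0.00742.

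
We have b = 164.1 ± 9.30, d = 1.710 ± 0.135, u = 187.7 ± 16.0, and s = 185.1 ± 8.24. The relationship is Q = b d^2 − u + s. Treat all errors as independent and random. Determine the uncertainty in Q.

Let p = b·d^2 = 479.8. δp/p = √((1·δb/b)² + (2·δd/d)²) = √(0.00321 + 0.0249) = 0.168, so δp = 80.5.
Q = p − u + s: δQ = √(δp² + δu² + δs²) = √(6480 + 256 + 67.9) = 82.5

82.5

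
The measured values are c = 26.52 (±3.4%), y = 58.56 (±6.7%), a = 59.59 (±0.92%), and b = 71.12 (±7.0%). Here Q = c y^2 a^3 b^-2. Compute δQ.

7.56e+05

Products/powers → add relative errors in quadrature, weighted by exponent:
  (1·δc/c)² = (1×0.0340)² = 0.00116;  (2·δy/y)² = (2×0.0670)² = 0.0180;  (3·δa/a)² = (3×0.00920)² = 0.000762;  (-2·δb/b)² = (-2×0.0700)² = 0.0196
δQ/Q = √(0.0395) = 0.199
Q = 3.805e+06, so δQ = 0.199 × 3.805e+06 = 7.56e+05.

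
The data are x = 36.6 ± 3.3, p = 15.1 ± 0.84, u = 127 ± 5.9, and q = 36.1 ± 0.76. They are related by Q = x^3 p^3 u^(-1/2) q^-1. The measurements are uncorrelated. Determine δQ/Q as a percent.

31.9%

For a monomial Q ∝ x^3, p^3, u^(-1/2), q^-1, fractional errors add in quadrature:
  (3·δx/x)² = (3×0.0902)² = 0.0732;  (3·δp/p)² = (3×0.0556)² = 0.0279;  (−½·δu/u)² = (-0.5×0.0465)² = 0.000540;  (-1·δq/q)² = (-1×0.0211)² = 0.000443
δQ/Q = √(0.102) = 0.319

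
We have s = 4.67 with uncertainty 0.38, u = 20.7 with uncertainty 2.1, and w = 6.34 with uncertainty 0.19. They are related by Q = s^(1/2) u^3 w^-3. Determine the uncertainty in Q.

Relative error in a monomial: (δQ/Q)² = Σ (nᵢ · δxᵢ/xᵢ)².
  (½·δs/s)² = (0.5×0.0814)² = 0.00166;  (3·δu/u)² = (3×0.101)² = 0.0926;  (-3·δw/w)² = (-3×0.0300)² = 0.00808
δQ/Q = √(0.102) = 0.320
Q = 75.2, so δQ = 0.320 × 75.2 = 24.1.

24.1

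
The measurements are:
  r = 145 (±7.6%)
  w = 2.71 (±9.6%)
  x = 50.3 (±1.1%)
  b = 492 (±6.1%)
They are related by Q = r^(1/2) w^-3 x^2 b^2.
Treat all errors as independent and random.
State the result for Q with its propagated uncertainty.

(3.71 ± 1.17) × 10^8

Relative error in a monomial: (δQ/Q)² = Σ (nᵢ · δxᵢ/xᵢ)².
  (½·δr/r)² = (0.5×0.0760)² = 0.00144;  (-3·δw/w)² = (-3×0.0960)² = 0.0829;  (2·δx/x)² = (2×0.0110)² = 0.000484;  (2·δb/b)² = (2×0.0610)² = 0.0149
δQ/Q = √(0.0998) = 0.316
Q = 3.71e+08, so δQ = 0.316 × 3.71e+08 = 1.17e+08.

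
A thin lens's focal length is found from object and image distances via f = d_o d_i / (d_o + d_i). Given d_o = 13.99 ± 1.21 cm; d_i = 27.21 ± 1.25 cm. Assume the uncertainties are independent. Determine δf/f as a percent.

∂f/∂d_o = (d_i/(d_o+d_i))² = 0.436;  ∂f/∂d_i = (d_o/(d_o+d_i))² = 0.115
δf = √((∂f/∂d_o · δd_o)² + (∂f/∂d_i · δd_i)²) = √(0.279 + 0.0208) = 0.547 cm
f = 9.240 cm, so δf/f = 0.547/9.240 = 0.0592.

5.92%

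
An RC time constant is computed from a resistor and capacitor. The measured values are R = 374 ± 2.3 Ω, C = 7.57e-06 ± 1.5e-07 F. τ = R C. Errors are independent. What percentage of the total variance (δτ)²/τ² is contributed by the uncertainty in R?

(δτ/τ)² = (1·δR/R)² + (1·δC/C)²
  R term: (1×0.00615)² = 3.78e-05
  C term: (1×0.0198)² = 0.000393
Total = 0.000430. Share from R = 3.78e-05/0.000430 = 0.0879.

8.79%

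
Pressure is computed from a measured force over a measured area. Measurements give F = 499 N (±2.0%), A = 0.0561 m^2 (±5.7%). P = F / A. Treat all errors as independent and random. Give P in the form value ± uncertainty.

8890 ± 537 Pa

Each factor contributes (exponent × relative error)² to (δP/P)²:
  (1·δF/F)² = (1×0.0200)² = 0.000400;  (-1·δA/A)² = (-1×0.0570)² = 0.00325
δP/P = √(0.00365) = 0.0604
P = 8890 Pa, so δP = 0.0604 × 8890 = 537 Pa.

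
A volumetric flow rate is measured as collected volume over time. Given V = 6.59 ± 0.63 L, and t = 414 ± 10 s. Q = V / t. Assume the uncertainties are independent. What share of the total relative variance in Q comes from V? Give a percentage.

(δQ/Q)² = (1·δV/V)² + (-1·δt/t)²
  V term: (1×0.0956)² = 0.00914
  t term: (-1×0.0242)² = 0.000583
Total = 0.00972. Share from V = 0.00914/0.00972 = 0.940.

94.0%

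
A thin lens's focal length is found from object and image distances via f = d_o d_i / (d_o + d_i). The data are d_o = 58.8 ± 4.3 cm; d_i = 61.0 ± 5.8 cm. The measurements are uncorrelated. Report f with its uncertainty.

∂f/∂d_o = (d_i/(d_o+d_i))² = 0.259;  ∂f/∂d_i = (d_o/(d_o+d_i))² = 0.241
δf = √((∂f/∂d_o · δd_o)² + (∂f/∂d_i · δd_i)²) = √(1.24 + 1.95) = 1.79 cm
f = 29.9 cm.

29.9 ± 1.79 cm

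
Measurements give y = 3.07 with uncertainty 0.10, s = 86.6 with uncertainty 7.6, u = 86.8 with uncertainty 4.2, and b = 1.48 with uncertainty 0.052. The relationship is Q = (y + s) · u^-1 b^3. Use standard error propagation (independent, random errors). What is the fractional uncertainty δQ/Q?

0.144

Let w = y + s = 89.7. δw = √(δy² + δs²) = √(0.0100 + 57.8) = 7.60, so δw/w = 0.0848.
Q is then a monomial in w, u, b:
δQ/Q = √((δw/w)² + (-1·δu/u)² + (3·δb/b)²) = √(0.00718 + 0.00234 + 0.0111) = 0.144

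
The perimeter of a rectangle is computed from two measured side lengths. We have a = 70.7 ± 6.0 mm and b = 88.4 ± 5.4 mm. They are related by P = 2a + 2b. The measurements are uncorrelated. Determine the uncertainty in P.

16.1 mm

Absolute uncertainties add in quadrature for a linear combination:
  (2·δa)² = 144;  (2·δb)² = 117
δP = √(261) = 16.1 mm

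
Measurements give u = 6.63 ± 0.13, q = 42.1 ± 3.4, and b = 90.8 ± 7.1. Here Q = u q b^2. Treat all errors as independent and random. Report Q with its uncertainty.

(2.30 ± 0.408) × 10^6

Each factor contributes (exponent × relative error)² to (δQ/Q)²:
  (1·δu/u)² = (1×0.0196)² = 0.000384;  (1·δq/q)² = (1×0.0808)² = 0.00652;  (2·δb/b)² = (2×0.0782)² = 0.0245
δQ/Q = √(0.0314) = 0.177
Q = 2.3e+06, so δQ = 0.177 × 2.3e+06 = 4.08e+05.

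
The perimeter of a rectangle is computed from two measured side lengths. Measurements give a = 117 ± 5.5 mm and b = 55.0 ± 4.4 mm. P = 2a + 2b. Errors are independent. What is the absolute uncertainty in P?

14.1 mm

Each term contributes (cᵢ δxᵢ)² to (δP)²:
  (2·δa)² = 121;  (2·δb)² = 77.4
δP = √(198) = 14.1 mm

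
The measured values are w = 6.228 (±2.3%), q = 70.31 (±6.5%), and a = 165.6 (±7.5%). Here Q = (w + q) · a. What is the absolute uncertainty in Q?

1220

Let u = w + q = 76.54. δu = √(δw² + δq²) = √(0.0205 + 20.9) = 4.57, so δu/u = 0.0597.
Q is then a monomial in u, a:
δQ/Q = √((δu/u)² + (1·δa/a)²) = √(0.00357 + 0.00562) = 0.0959
Q = 12670, so δQ = 0.0959 × 12670 = 1220.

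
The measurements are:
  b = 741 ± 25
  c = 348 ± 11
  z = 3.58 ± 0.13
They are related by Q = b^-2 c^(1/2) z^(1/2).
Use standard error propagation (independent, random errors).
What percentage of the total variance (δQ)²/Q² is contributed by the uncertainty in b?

(δQ/Q)² = (-2·δb/b)² + (½·δc/c)² + (½·δz/z)²
  b term: (-2×0.0337)² = 0.00455
  c term: (0.5×0.0316)² = 0.000250
  z term: (0.5×0.0363)² = 0.000330
Total = 0.00513. Share from b = 0.00455/0.00513 = 0.887.

88.7%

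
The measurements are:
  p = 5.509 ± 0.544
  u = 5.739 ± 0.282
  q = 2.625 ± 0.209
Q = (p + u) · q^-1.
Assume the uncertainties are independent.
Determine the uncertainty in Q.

Let w = p + u = 11.25. δw = √(δp² + δu²) = √(0.296 + 0.0795) = 0.613, so δw/w = 0.0545.
Q is then a monomial in w, q:
δQ/Q = √((δw/w)² + (-1·δq/q)²) = √(0.00297 + 0.00634) = 0.0965
Q = 4.285, so δQ = 0.0965 × 4.285 = 0.413.

0.413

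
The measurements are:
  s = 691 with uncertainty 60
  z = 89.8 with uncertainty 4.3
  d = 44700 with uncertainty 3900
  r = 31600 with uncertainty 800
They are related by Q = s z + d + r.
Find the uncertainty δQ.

Let p = s·z = 62100. δp/p = √((1·δs/s)² + (1·δz/z)²) = √(0.00754 + 0.00229) = 0.0992, so δp = 6150.
Q = p + d + r: δQ = √(δp² + δd² + δr²) = √(3.79e+07 + 1.52e+07 + 6.4e+05) = 7330

7330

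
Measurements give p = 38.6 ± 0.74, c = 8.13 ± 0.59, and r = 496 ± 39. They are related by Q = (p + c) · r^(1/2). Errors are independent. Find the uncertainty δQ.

46.0

Let u = p + c = 46.7. δu = √(δp² + δc²) = √(0.548 + 0.348) = 0.946, so δu/u = 0.0203.
Q is then a monomial in u, r:
δQ/Q = √((δu/u)² + (½·δr/r)²) = √(0.000410 + 0.00155) = 0.0442
Q = 1040, so δQ = 0.0442 × 1040 = 46.0.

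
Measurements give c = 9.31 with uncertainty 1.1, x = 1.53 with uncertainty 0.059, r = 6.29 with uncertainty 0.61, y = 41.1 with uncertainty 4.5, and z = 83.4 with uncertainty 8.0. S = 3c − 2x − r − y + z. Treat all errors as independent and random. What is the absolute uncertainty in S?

9.77

Sums and differences: (δS)² = Σ (cᵢ δxᵢ)².
  (3·δc)² = 10.9;  (2·δx)² = 0.0139;  (δr)² = 0.372;  (δy)² = 20.2;  (δz)² = 64.0
δS = √(95.5) = 9.77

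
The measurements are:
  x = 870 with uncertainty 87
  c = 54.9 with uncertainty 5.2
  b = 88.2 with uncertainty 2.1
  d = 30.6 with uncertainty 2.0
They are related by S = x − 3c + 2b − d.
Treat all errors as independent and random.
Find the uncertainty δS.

88.5

Each term contributes (cᵢ δxᵢ)² to (δS)²:
  (δx)² = 7570;  (3·δc)² = 243;  (2·δb)² = 17.6;  (δd)² = 4.00
δS = √(7830) = 88.5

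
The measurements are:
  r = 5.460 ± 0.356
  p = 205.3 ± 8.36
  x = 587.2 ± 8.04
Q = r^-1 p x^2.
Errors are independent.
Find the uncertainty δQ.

1.06e+06

Since Q is a product/quotient, work with relative uncertainties:
  (-1·δr/r)² = (-1×0.0652)² = 0.00425;  (1·δp/p)² = (1×0.0407)² = 0.00166;  (2·δx/x)² = (2×0.0137)² = 0.000750
δQ/Q = √(0.00666) = 0.0816
Q = 1.296e+07, so δQ = 0.0816 × 1.296e+07 = 1.06e+06.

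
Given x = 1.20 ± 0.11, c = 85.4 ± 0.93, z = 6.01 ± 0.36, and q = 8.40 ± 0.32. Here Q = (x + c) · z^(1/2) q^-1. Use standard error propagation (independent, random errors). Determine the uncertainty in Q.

1.25

Let u = x + c = 86.6. δu = √(δx² + δc²) = √(0.0121 + 0.865) = 0.936, so δu/u = 0.0108.
Q is then a monomial in u, z, q:
δQ/Q = √((δu/u)² + (½·δz/z)² + (-1·δq/q)²) = √(0.000117 + 0.000897 + 0.00145) = 0.0497
Q = 25.3, so δQ = 0.0497 × 25.3 = 1.25.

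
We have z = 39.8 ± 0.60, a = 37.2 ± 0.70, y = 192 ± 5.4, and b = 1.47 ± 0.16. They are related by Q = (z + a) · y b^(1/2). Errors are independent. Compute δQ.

Let u = z + a = 77.0. δu = √(δz² + δa²) = √(0.360 + 0.490) = 0.922, so δu/u = 0.0120.
Q is then a monomial in u, y, b:
δQ/Q = √((δu/u)² + (1·δy/y)² + (½·δb/b)²) = √(0.000143 + 0.000791 + 0.00296) = 0.0624
Q = 17900, so δQ = 0.0624 × 17900 = 1120.

1120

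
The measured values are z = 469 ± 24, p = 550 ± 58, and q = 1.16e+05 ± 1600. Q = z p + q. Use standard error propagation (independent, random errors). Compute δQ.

Let w = z·p = 2.58e+05. δw/w = √((1·δz/z)² + (1·δp/p)²) = √(0.00262 + 0.0111) = 0.117, so δw = 30200.
Q = w + q: δQ = √(δw² + δq²) = √(9.14e+08 + 2.56e+06) = 30300

30300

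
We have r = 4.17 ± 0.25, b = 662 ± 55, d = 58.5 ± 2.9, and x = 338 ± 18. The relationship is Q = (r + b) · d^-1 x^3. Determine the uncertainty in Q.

8.2e+07

Let u = r + b = 666. δu = √(δr² + δb²) = √(0.0625 + 3020) = 55.0, so δu/u = 0.0826.
Q is then a monomial in u, d, x:
δQ/Q = √((δu/u)² + (-1·δd/d)² + (3·δx/x)²) = √(0.00682 + 0.00246 + 0.0255) = 0.187
Q = 4.4e+08, so δQ = 0.187 × 4.4e+08 = 8.2e+07.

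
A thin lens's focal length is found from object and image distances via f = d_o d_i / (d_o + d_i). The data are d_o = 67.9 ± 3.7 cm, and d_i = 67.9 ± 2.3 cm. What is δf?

1.09 cm

∂f/∂d_o = (d_i/(d_o+d_i))² = 0.250;  ∂f/∂d_i = (d_o/(d_o+d_i))² = 0.250
δf = √((∂f/∂d_o · δd_o)² + (∂f/∂d_i · δd_i)²) = √(0.856 + 0.331) = 1.09 cm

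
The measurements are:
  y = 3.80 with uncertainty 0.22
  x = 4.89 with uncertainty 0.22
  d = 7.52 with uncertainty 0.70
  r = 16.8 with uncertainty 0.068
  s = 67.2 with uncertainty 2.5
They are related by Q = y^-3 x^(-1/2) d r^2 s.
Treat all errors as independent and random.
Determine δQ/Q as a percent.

Each factor contributes (exponent × relative error)² to (δQ/Q)²:
  (-3·δy/y)² = (-3×0.0579)² = 0.0302;  (−½·δx/x)² = (-0.5×0.0450)² = 0.000506;  (1·δd/d)² = (1×0.0931)² = 0.00866;  (2·δr/r)² = (2×0.00405)² = 6.55e-05;  (1·δs/s)² = (1×0.0372)² = 0.00138
δQ/Q = √(0.0408) = 0.202

20.2%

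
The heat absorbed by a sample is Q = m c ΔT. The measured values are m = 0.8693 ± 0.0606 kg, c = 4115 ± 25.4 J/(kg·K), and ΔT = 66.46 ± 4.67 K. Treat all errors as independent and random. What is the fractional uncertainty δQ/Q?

Each factor contributes (exponent × relative error)² to (δQ/Q)²:
  (1·δm/m)² = (1×0.0697)² = 0.00486;  (1·δc/c)² = (1×0.00617)² = 3.81e-05;  (1·δΔT/ΔT)² = (1×0.0703)² = 0.00494
δQ/Q = √(0.00984) = 0.0992

0.0992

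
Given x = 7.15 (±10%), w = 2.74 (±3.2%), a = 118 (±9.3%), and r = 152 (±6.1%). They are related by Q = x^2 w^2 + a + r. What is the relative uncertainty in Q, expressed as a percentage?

Let p = x^2·w^2 = 384. δp/p = √((2·δx/x)² + (2·δw/w)²) = √(0.0400 + 0.00410) = 0.210, so δp = 80.6.
Q = p + a + r: δQ = √(δp² + δa² + δr²) = √(6500 + 120 + 86.0) = 81.9
Q = 654, so δQ/Q = 81.9/654 = 0.125.

12.5%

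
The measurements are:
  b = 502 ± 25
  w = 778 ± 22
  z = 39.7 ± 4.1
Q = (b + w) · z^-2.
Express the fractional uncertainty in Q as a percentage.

20.8%

Let u = b + w = 1280. δu = √(δb² + δw²) = √(625 + 484) = 33.3, so δu/u = 0.0260.
Q is then a monomial in u, z:
δQ/Q = √((δu/u)² + (-2·δz/z)²) = √(0.000677 + 0.0427) = 0.208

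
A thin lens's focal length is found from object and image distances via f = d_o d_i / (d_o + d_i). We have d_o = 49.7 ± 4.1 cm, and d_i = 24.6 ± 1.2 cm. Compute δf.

0.700 cm

∂f/∂d_o = (d_i/(d_o+d_i))² = 0.110;  ∂f/∂d_i = (d_o/(d_o+d_i))² = 0.447
δf = √((∂f/∂d_o · δd_o)² + (∂f/∂d_i · δd_i)²) = √(0.202 + 0.288) = 0.700 cm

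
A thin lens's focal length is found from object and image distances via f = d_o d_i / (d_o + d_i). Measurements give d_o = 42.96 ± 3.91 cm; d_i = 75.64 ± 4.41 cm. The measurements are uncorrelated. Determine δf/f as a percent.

∂f/∂d_o = (d_i/(d_o+d_i))² = 0.407;  ∂f/∂d_i = (d_o/(d_o+d_i))² = 0.131
δf = √((∂f/∂d_o · δd_o)² + (∂f/∂d_i · δd_i)²) = √(2.53 + 0.335) = 1.69 cm
f = 27.40 cm, so δf/f = 1.69/27.40 = 0.0618.

6.18%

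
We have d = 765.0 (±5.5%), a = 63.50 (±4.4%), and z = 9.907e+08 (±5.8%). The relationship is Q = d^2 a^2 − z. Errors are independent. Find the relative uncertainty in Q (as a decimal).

Let p = d^2·a^2 = 2.36e+09. δp/p = √((2·δd/d)² + (2·δa/a)²) = √(0.0121 + 0.00774) = 0.141, so δp = 3.32e+08.
Q = p − z: δQ = √(δp² + δz²) = √(1.11e+17 + 3.3e+15) = 3.37e+08
Q = 1.369e+09, so δQ/Q = 3.37e+08/1.369e+09 = 0.246.

0.246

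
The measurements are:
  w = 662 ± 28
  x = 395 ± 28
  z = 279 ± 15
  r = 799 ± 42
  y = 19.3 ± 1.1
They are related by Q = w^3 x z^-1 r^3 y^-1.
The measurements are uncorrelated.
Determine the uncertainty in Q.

Relative error in a monomial: (δQ/Q)² = Σ (nᵢ · δxᵢ/xᵢ)².
  (3·δw/w)² = (3×0.0423)² = 0.0161;  (1·δx/x)² = (1×0.0709)² = 0.00502;  (-1·δz/z)² = (-1×0.0538)² = 0.00289;  (3·δr/r)² = (3×0.0526)² = 0.0249;  (-1·δy/y)² = (-1×0.0570)² = 0.00325
δQ/Q = √(0.0521) = 0.228
Q = 1.09e+16, so δQ = 0.228 × 1.09e+16 = 2.48e+15.

2.48e+15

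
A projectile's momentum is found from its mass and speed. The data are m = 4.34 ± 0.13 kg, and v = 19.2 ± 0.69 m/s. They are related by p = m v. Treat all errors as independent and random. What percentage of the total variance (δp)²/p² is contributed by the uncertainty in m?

41.0%

(δp/p)² = (1·δm/m)² + (1·δv/v)²
  m term: (1×0.0300)² = 0.000897
  v term: (1×0.0359)² = 0.00129
Total = 0.00219. Share from m = 0.000897/0.00219 = 0.410.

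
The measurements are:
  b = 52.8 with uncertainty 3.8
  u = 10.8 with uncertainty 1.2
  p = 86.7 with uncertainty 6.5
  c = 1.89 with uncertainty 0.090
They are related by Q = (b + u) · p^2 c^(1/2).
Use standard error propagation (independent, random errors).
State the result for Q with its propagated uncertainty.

(6.57 ± 1.08) × 10^5

Let w = b + u = 63.6. δw = √(δb² + δu²) = √(14.4 + 1.44) = 3.98, so δw/w = 0.0627.
Q is then a monomial in w, p, c:
δQ/Q = √((δw/w)² + (2·δp/p)² + (½·δc/c)²) = √(0.00393 + 0.0225 + 0.000567) = 0.164
Q = 6.57e+05, so δQ = 0.164 × 6.57e+05 = 1.08e+05.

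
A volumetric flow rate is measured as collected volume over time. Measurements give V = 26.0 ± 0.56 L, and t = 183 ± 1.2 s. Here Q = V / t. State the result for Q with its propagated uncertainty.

Q is a product of powers, so relative uncertainties combine in quadrature:
  (1·δV/V)² = (1×0.0215)² = 0.000464;  (-1·δt/t)² = (-1×0.00656)² = 4.3e-05
δQ/Q = √(0.000507) = 0.0225
Q = 0.142 L/s, so δQ = 0.0225 × 0.142 = 0.00320 L/s.

0.142 ± 0.00320 L/s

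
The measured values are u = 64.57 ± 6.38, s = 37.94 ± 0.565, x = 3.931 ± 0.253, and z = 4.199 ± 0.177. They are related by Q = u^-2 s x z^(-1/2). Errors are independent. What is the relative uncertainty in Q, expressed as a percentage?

20.9%

Each factor contributes (exponent × relative error)² to (δQ/Q)²:
  (-2·δu/u)² = (-2×0.0988)² = 0.0391;  (1·δs/s)² = (1×0.0149)² = 0.000222;  (1·δx/x)² = (1×0.0644)² = 0.00414;  (−½·δz/z)² = (-0.5×0.0422)² = 0.000444
δQ/Q = √(0.0439) = 0.209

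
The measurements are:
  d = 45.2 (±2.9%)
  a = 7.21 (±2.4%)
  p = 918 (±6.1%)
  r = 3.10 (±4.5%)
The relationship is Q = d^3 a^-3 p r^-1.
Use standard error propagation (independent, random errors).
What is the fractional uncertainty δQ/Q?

Since Q is a product/quotient, work with relative uncertainties:
  (3·δd/d)² = (3×0.0290)² = 0.00757;  (-3·δa/a)² = (-3×0.0240)² = 0.00518;  (1·δp/p)² = (1×0.0610)² = 0.00372;  (-1·δr/r)² = (-1×0.0450)² = 0.00202
δQ/Q = √(0.0185) = 0.136

0.136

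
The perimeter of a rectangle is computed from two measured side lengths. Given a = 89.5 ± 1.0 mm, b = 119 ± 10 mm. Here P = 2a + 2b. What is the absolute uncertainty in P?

Each term contributes (cᵢ δxᵢ)² to (δP)²:
  (2·δa)² = 4.00;  (2·δb)² = 400
δP = √(404) = 20.1 mm

20.1 mm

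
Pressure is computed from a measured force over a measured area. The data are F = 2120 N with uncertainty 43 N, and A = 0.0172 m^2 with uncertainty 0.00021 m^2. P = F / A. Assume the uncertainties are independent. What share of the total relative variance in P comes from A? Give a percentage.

26.6%

(δP/P)² = (1·δF/F)² + (-1·δA/A)²
  F term: (1×0.0203)² = 0.000411
  A term: (-1×0.0122)² = 0.000149
Total = 0.000560. Share from A = 0.000149/0.000560 = 0.266.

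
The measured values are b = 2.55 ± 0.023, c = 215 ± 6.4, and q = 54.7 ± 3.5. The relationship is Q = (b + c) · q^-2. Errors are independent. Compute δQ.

0.00955

Let u = b + c = 218. δu = √(δb² + δc²) = √(0.000529 + 41.0) = 6.40, so δu/u = 0.0294.
Q is then a monomial in u, q:
δQ/Q = √((δu/u)² + (-2·δq/q)²) = √(0.000865 + 0.0164) = 0.131
Q = 0.0727, so δQ = 0.131 × 0.0727 = 0.00955.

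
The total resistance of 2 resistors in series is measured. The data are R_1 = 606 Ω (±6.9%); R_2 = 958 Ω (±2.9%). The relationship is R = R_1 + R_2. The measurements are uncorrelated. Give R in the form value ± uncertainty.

1560 ± 50.2 Ω

Absolute uncertainties add in quadrature for a linear combination:
  (δR_1)² = 1750;  (δR_2)² = 772
δR = √(2520) = 50.2 Ω
R = 1560 Ω.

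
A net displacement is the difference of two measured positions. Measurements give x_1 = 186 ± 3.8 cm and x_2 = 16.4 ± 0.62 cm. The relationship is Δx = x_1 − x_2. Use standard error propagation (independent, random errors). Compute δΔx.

Absolute uncertainties add in quadrature for a linear combination:
  (δx_1)² = 14.4;  (δx_2)² = 0.384
δΔx = √(14.8) = 3.85 cm

3.85 cm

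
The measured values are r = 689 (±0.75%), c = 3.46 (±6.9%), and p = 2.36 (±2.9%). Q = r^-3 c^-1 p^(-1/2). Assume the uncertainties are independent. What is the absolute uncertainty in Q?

4.26e-11

Since Q is a product/quotient, work with relative uncertainties:
  (-3·δr/r)² = (-3×0.00750)² = 0.000506;  (-1·δc/c)² = (-1×0.0690)² = 0.00476;  (−½·δp/p)² = (-0.5×0.0290)² = 0.000210
δQ/Q = √(0.00548) = 0.0740
Q = 5.75e-10, so δQ = 0.0740 × 5.75e-10 = 4.26e-11.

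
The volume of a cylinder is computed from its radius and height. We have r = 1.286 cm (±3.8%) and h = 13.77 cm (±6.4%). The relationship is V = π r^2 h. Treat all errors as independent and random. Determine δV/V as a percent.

9.94%

Since V is a product/quotient, work with relative uncertainties:
  (2·δr/r)² = (2×0.0380)² = 0.00578;  (1·δh/h)² = (1×0.0640)² = 0.00410
δV/V = √(0.00987) = 0.0994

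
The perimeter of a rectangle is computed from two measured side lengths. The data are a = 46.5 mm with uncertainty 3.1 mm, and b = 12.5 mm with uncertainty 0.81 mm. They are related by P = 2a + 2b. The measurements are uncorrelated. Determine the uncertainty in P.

For a sum/difference, combine absolute errors in quadrature:
  (2·δa)² = 38.4;  (2·δb)² = 2.62
δP = √(41.1) = 6.41 mm

6.41 mm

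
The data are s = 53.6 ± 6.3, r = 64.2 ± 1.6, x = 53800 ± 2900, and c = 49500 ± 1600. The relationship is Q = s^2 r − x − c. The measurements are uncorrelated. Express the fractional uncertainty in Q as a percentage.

53.9%

Let p = s^2·r = 1.84e+05. δp/p = √((2·δs/s)² + (1·δr/r)²) = √(0.0553 + 0.000621) = 0.236, so δp = 43600.
Q = p − x − c: δQ = √(δp² + δx² + δc²) = √(1.9e+09 + 8.41e+06 + 2.56e+06) = 43700
Q = 81100, so δQ/Q = 43700/81100 = 0.539.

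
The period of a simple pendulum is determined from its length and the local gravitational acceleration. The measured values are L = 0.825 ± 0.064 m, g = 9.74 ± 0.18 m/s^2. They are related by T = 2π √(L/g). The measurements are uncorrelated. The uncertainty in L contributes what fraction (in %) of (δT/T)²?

94.6%

(δT/T)² = (½·δL/L)² + (−½·δg/g)²
  L term: (0.5×0.0776)² = 0.00150
  g term: (-0.5×0.0185)² = 8.54e-05
Total = 0.00159. Share from L = 0.00150/0.00159 = 0.946.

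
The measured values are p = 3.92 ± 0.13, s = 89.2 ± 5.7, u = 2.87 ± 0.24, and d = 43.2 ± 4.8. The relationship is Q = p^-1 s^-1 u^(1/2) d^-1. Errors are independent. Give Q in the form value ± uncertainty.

Q is a product of powers, so relative uncertainties combine in quadrature:
  (-1·δp/p)² = (-1×0.0332)² = 0.00110;  (-1·δs/s)² = (-1×0.0639)² = 0.00408;  (½·δu/u)² = (0.5×0.0836)² = 0.00175;  (-1·δd/d)² = (-1×0.111)² = 0.0123
δQ/Q = √(0.0193) = 0.139
Q = 0.000112, so δQ = 0.139 × 0.000112 = 1.56e-05.

(1.12 ± 0.156) × 10^-4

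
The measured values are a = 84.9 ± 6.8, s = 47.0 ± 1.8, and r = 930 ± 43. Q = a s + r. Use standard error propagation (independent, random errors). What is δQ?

Let p = a·s = 3990. δp/p = √((1·δa/a)² + (1·δs/s)²) = √(0.00642 + 0.00147) = 0.0888, so δp = 354.
Q = p + r: δQ = √(δp² + δr²) = √(1.25e+05 + 1850) = 357

357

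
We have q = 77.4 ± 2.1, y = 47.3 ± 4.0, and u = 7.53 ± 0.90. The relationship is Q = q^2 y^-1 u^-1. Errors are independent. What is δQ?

2.63

Products/powers → add relative errors in quadrature, weighted by exponent:
  (2·δq/q)² = (2×0.0271)² = 0.00294;  (-1·δy/y)² = (-1×0.0846)² = 0.00715;  (-1·δu/u)² = (-1×0.120)² = 0.0143
δQ/Q = √(0.0244) = 0.156
Q = 16.8, so δQ = 0.156 × 16.8 = 2.63.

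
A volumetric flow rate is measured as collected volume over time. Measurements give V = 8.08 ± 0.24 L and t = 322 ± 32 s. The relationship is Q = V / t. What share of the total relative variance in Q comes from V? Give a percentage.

(δQ/Q)² = (1·δV/V)² + (-1·δt/t)²
  V term: (1×0.0297)² = 0.000882
  t term: (-1×0.0994)² = 0.00988
Total = 0.0108. Share from V = 0.000882/0.0108 = 0.0820.

8.20%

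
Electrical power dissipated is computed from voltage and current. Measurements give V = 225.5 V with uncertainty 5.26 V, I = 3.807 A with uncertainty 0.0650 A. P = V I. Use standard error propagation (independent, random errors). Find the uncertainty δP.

24.8 W

Products/powers → add relative errors in quadrature, weighted by exponent:
  (1·δV/V)² = (1×0.0233)² = 0.000544;  (1·δI/I)² = (1×0.0171)² = 0.000292
δP/P = √(0.000836) = 0.0289
P = 858.5 W, so δP = 0.0289 × 858.5 = 24.8 W.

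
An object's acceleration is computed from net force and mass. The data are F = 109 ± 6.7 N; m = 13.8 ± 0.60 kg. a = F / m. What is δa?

0.595 m/s^2

Each factor contributes (exponent × relative error)² to (δa/a)²:
  (1·δF/F)² = (1×0.0615)² = 0.00378;  (-1·δm/m)² = (-1×0.0435)² = 0.00189
δa/a = √(0.00567) = 0.0753
a = 7.90 m/s^2, so δa = 0.0753 × 7.90 = 0.595 m/s^2.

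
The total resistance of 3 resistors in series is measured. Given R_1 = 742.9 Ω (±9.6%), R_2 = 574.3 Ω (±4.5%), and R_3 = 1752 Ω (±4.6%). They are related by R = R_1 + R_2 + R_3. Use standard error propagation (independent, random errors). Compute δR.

R is a linear combination, so absolute uncertainties add in quadrature:
  (δR_1)² = 5090;  (δR_2)² = 668;  (δR_3)² = 6500
δR = √(12200) = 111 Ω

111 Ω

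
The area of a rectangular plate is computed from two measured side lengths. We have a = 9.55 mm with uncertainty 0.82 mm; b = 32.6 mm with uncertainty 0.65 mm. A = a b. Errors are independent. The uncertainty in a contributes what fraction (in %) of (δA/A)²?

(δA/A)² = (1·δa/a)² + (1·δb/b)²
  a term: (1×0.0859)² = 0.00737
  b term: (1×0.0199)² = 0.000398
Total = 0.00777. Share from a = 0.00737/0.00777 = 0.949.

94.9%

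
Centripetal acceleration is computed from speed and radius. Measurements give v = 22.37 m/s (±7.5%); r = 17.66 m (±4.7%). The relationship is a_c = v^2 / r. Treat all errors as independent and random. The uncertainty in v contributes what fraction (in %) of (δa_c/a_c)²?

(δa_c/a_c)² = (2·δv/v)² + (-1·δr/r)²
  v term: (2×0.0750)² = 0.0225
  r term: (-1×0.0470)² = 0.00221
Total = 0.0247. Share from v = 0.0225/0.0247 = 0.911.

91.1%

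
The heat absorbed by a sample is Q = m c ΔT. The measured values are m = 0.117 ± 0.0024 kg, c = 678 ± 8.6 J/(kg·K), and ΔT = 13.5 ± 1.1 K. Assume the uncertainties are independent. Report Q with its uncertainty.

Products/powers → add relative errors in quadrature, weighted by exponent:
  (1·δm/m)² = (1×0.0205)² = 0.000421;  (1·δc/c)² = (1×0.0127)² = 0.000161;  (1·δΔT/ΔT)² = (1×0.0815)² = 0.00664
δQ/Q = √(0.00722) = 0.0850
Q = 1070 J, so δQ = 0.0850 × 1070 = 91.0 J.

1070 ± 91.0 J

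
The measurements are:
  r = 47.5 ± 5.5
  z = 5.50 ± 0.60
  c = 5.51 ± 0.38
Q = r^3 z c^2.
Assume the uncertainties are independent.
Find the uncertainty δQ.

Each factor contributes (exponent × relative error)² to (δQ/Q)²:
  (3·δr/r)² = (3×0.116)² = 0.121;  (1·δz/z)² = (1×0.109)² = 0.0119;  (2·δc/c)² = (2×0.0690)² = 0.0190
δQ/Q = √(0.152) = 0.389
Q = 1.79e+07, so δQ = 0.389 × 1.79e+07 = 6.97e+06.

6.97e+06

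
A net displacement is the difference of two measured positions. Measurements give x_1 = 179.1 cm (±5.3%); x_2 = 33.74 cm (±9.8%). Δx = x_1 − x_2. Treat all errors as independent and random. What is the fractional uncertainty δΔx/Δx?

Each term contributes (cᵢ δxᵢ)² to (δΔx)²:
  (δx_1)² = 90.1;  (δx_2)² = 10.9
δΔx = √(101) = 10.1 cm
Δx = 145.4 cm, so δΔx/Δx = 10.1/145.4 = 0.0692.

0.0692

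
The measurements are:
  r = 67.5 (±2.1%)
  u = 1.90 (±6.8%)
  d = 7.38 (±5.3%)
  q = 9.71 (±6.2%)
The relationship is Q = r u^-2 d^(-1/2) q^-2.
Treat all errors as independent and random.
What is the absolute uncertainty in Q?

For a monomial Q ∝ r, u^-2, d^(-1/2), q^-2, fractional errors add in quadrature:
  (1·δr/r)² = (1×0.0210)² = 0.000441;  (-2·δu/u)² = (-2×0.0680)² = 0.0185;  (−½·δd/d)² = (-0.5×0.0530)² = 0.000702;  (-2·δq/q)² = (-2×0.0620)² = 0.0154
δQ/Q = √(0.0350) = 0.187
Q = 0.0730, so δQ = 0.187 × 0.0730 = 0.0137.

0.0137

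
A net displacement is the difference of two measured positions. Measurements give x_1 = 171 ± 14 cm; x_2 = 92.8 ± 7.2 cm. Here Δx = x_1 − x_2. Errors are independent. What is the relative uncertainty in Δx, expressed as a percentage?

Sums and differences: (δΔx)² = Σ (cᵢ δxᵢ)².
  (δx_1)² = 196;  (δx_2)² = 51.8
δΔx = √(248) = 15.7 cm
Δx = 78.2 cm, so δΔx/Δx = 15.7/78.2 = 0.201.

20.1%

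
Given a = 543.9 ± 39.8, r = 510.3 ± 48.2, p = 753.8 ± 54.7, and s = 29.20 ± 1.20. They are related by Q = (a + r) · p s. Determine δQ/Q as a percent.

Let u = a + r = 1054. δu = √(δa² + δr²) = √(1580 + 2320) = 62.5, so δu/u = 0.0593.
Q is then a monomial in u, p, s:
δQ/Q = √((δu/u)² + (1·δp/p)² + (1·δs/s)²) = √(0.00352 + 0.00527 + 0.00169) = 0.102

10.2%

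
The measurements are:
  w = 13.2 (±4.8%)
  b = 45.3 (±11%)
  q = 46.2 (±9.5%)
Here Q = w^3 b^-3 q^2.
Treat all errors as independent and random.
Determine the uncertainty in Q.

Since Q is a product/quotient, work with relative uncertainties:
  (3·δw/w)² = (3×0.0480)² = 0.0207;  (-3·δb/b)² = (-3×0.110)² = 0.109;  (2·δq/q)² = (2×0.0950)² = 0.0361
δQ/Q = √(0.166) = 0.407
Q = 52.8, so δQ = 0.407 × 52.8 = 21.5.

21.5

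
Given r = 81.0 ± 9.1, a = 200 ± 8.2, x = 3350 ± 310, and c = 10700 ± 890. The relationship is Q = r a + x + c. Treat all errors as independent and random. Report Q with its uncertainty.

Let p = r·a = 16200. δp/p = √((1·δr/r)² + (1·δa/a)²) = √(0.0126 + 0.00168) = 0.120, so δp = 1940.
Q = p + x + c: δQ = √(δp² + δx² + δc²) = √(3.75e+06 + 96100 + 7.92e+05) = 2150
Q = 30200.

30200 ± 2150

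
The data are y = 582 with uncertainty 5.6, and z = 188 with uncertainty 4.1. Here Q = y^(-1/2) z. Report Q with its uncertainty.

Products/powers → add relative errors in quadrature, weighted by exponent:
  (−½·δy/y)² = (-0.5×0.00962)² = 2.31e-05;  (1·δz/z)² = (1×0.0218)² = 0.000476
δQ/Q = √(0.000499) = 0.0223
Q = 7.79, so δQ = 0.0223 × 7.79 = 0.174.

7.79 ± 0.174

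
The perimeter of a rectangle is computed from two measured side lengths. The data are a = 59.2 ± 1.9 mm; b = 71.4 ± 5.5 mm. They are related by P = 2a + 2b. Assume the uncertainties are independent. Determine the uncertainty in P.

11.6 mm

For a sum/difference, combine absolute errors in quadrature:
  (2·δa)² = 14.4;  (2·δb)² = 121
δP = √(135) = 11.6 mm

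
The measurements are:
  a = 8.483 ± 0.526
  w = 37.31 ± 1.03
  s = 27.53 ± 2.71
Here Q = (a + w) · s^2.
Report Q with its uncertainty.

34710 ± 6890

Let u = a + w = 45.79. δu = √(δa² + δw²) = √(0.277 + 1.06) = 1.16, so δu/u = 0.0253.
Q is then a monomial in u, s:
δQ/Q = √((δu/u)² + (2·δs/s)²) = √(0.000638 + 0.0388) = 0.198
Q = 34710, so δQ = 0.198 × 34710 = 6890.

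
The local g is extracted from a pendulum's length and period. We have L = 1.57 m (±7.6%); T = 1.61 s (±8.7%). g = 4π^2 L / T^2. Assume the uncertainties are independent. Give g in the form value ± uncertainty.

Relative error in a monomial: (δg/g)² = Σ (nᵢ · δxᵢ/xᵢ)².
  (1·δL/L)² = (1×0.0760)² = 0.00578;  (-2·δT/T)² = (-2×0.0870)² = 0.0303
δg/g = √(0.0361) = 0.190
g = 23.9 m/s^2, so δg = 0.190 × 23.9 = 4.54 m/s^2.

23.9 ± 4.54 m/s^2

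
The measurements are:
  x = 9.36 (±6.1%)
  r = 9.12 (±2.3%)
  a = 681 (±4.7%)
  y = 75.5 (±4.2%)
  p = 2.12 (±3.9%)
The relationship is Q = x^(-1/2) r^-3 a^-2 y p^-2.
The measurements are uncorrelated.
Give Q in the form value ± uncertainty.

(1.56 ± 0.233) × 10^-8

Products/powers → add relative errors in quadrature, weighted by exponent:
  (−½·δx/x)² = (-0.5×0.0610)² = 0.000930;  (-3·δr/r)² = (-3×0.0230)² = 0.00476;  (-2·δa/a)² = (-2×0.0470)² = 0.00884;  (1·δy/y)² = (1×0.0420)² = 0.00176;  (-2·δp/p)² = (-2×0.0390)² = 0.00608
δQ/Q = √(0.0224) = 0.150
Q = 1.56e-08, so δQ = 0.150 × 1.56e-08 = 2.33e-09.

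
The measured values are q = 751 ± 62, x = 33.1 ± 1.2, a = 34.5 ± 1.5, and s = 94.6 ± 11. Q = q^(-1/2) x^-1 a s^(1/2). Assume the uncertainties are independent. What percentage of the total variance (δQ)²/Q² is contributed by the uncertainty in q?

20.6%

(δQ/Q)² = (−½·δq/q)² + (-1·δx/x)² + (1·δa/a)² + (½·δs/s)²
  q term: (-0.5×0.0826)² = 0.00170
  x term: (-1×0.0363)² = 0.00131
  a term: (1×0.0435)² = 0.00189
  s term: (0.5×0.116)² = 0.00338
Total = 0.00829. Share from q = 0.00170/0.00829 = 0.206.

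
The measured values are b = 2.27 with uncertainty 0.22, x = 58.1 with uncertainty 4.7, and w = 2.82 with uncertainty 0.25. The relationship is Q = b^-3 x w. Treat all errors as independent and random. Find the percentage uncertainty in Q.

31.5%

Products/powers → add relative errors in quadrature, weighted by exponent:
  (-3·δb/b)² = (-3×0.0969)² = 0.0845;  (1·δx/x)² = (1×0.0809)² = 0.00654;  (1·δw/w)² = (1×0.0887)² = 0.00786
δQ/Q = √(0.0989) = 0.315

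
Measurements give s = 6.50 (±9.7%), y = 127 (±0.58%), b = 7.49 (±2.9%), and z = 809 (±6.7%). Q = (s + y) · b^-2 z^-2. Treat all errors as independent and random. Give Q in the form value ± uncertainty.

Let u = s + y = 134. δu = √(δs² + δy²) = √(0.398 + 0.543) = 0.970, so δu/u = 0.00726.
Q is then a monomial in u, b, z:
δQ/Q = √((δu/u)² + (-2·δb/b)² + (-2·δz/z)²) = √(5.27e-05 + 0.00336 + 0.0180) = 0.146
Q = 3.64e-06, so δQ = 0.146 × 3.64e-06 = 5.32e-07.

(3.64 ± 0.532) × 10^-6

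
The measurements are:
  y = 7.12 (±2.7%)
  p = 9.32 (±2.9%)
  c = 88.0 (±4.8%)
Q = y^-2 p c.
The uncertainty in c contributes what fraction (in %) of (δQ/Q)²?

(δQ/Q)² = (-2·δy/y)² + (1·δp/p)² + (1·δc/c)²
  y term: (-2×0.0270)² = 0.00292
  p term: (1×0.0290)² = 0.000841
  c term: (1×0.0480)² = 0.00230
Total = 0.00606. Share from c = 0.00230/0.00606 = 0.380.

38.0%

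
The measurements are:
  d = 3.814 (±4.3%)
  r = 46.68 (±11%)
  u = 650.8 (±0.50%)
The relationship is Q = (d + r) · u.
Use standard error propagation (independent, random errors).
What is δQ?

Let w = d + r = 50.49. δw = √(δd² + δr²) = √(0.0269 + 26.4) = 5.14, so δw/w = 0.102.
Q is then a monomial in w, u:
δQ/Q = √((δw/w)² + (1·δu/u)²) = √(0.0104 + 2.5e-05) = 0.102
Q = 32860, so δQ = 0.102 × 32860 = 3350.

3350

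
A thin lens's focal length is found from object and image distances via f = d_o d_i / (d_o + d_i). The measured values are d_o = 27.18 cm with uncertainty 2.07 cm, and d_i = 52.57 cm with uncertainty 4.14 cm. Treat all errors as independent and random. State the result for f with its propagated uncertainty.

17.92 ± 1.02 cm

∂f/∂d_o = (d_i/(d_o+d_i))² = 0.435;  ∂f/∂d_i = (d_o/(d_o+d_i))² = 0.116
δf = √((∂f/∂d_o · δd_o)² + (∂f/∂d_i · δd_i)²) = √(0.809 + 0.231) = 1.02 cm
f = 17.92 cm.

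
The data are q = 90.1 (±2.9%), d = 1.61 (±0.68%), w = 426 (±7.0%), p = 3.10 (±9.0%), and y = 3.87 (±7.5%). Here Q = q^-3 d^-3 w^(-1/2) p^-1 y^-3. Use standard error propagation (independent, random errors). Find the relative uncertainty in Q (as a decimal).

Relative error in a monomial: (δQ/Q)² = Σ (nᵢ · δxᵢ/xᵢ)².
  (-3·δq/q)² = (-3×0.0290)² = 0.00757;  (-3·δd/d)² = (-3×0.00680)² = 0.000416;  (−½·δw/w)² = (-0.5×0.0700)² = 0.00123;  (-1·δp/p)² = (-1×0.0900)² = 0.00810;  (-3·δy/y)² = (-3×0.0750)² = 0.0506
δQ/Q = √(0.0679) = 0.261

0.261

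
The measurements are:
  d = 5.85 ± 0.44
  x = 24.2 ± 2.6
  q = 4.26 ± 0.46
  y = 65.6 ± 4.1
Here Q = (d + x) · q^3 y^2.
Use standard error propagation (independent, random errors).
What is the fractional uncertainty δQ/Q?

0.358

Let u = d + x = 30.0. δu = √(δd² + δx²) = √(0.194 + 6.76) = 2.64, so δu/u = 0.0878.
Q is then a monomial in u, q, y:
δQ/Q = √((δu/u)² + (3·δq/q)² + (2·δy/y)²) = √(0.00770 + 0.105 + 0.0156) = 0.358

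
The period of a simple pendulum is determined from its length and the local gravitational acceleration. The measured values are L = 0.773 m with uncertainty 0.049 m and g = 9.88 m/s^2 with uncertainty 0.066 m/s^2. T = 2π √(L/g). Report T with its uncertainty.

1.76 ± 0.0560 s

For a monomial T ∝ L^(1/2), g^(-1/2), fractional errors add in quadrature:
  (½·δL/L)² = (0.5×0.0634)² = 0.00100;  (−½·δg/g)² = (-0.5×0.00668)² = 1.12e-05
δT/T = √(0.00102) = 0.0319
T = 1.76 s, so δT = 0.0319 × 1.76 = 0.0560 s.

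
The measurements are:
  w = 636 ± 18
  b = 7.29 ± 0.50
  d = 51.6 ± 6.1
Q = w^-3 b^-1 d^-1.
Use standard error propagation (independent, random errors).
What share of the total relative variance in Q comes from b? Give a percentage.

(δQ/Q)² = (-3·δw/w)² + (-1·δb/b)² + (-1·δd/d)²
  w term: (-3×0.0283)² = 0.00721
  b term: (-1×0.0686)² = 0.00470
  d term: (-1×0.118)² = 0.0140
Total = 0.0259. Share from b = 0.00470/0.0259 = 0.182.

18.2%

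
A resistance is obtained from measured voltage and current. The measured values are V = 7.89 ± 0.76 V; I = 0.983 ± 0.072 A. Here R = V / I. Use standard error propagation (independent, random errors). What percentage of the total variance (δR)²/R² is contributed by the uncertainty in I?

(δR/R)² = (1·δV/V)² + (-1·δI/I)²
  V term: (1×0.0963)² = 0.00928
  I term: (-1×0.0732)² = 0.00536
Total = 0.0146. Share from I = 0.00536/0.0146 = 0.366.

36.6%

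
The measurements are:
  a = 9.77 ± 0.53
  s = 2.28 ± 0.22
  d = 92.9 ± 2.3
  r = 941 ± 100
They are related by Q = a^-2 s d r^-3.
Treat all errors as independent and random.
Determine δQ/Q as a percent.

Since Q is a product/quotient, work with relative uncertainties:
  (-2·δa/a)² = (-2×0.0542)² = 0.0118;  (1·δs/s)² = (1×0.0965)² = 0.00931;  (1·δd/d)² = (1×0.0248)² = 0.000613;  (-3·δr/r)² = (-3×0.106)² = 0.102
δQ/Q = √(0.123) = 0.351

35.1%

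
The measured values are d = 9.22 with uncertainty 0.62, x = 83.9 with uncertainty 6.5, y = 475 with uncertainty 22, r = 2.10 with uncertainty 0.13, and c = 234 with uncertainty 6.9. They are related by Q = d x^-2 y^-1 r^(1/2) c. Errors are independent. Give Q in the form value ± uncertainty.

0.000935 ± 0.000169

Q is a product of powers, so relative uncertainties combine in quadrature:
  (1·δd/d)² = (1×0.0672)² = 0.00452;  (-2·δx/x)² = (-2×0.0775)² = 0.0240;  (-1·δy/y)² = (-1×0.0463)² = 0.00215;  (½·δr/r)² = (0.5×0.0619)² = 0.000958;  (1·δc/c)² = (1×0.0295)² = 0.000869
δQ/Q = √(0.0325) = 0.180
Q = 0.000935, so δQ = 0.180 × 0.000935 = 0.000169.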